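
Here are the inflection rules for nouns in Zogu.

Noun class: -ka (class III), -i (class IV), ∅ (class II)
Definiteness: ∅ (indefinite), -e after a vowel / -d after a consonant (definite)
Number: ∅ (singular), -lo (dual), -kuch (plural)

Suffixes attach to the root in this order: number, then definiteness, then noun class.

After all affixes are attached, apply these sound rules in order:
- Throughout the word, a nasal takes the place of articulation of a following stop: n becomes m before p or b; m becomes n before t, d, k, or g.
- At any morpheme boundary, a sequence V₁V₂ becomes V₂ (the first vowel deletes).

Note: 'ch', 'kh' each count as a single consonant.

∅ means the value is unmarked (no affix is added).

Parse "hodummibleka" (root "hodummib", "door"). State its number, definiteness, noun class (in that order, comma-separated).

dual, definite, class III

Segment: hodummib-lo-e-ka.
number: -lo → dual.
definiteness: -e/d → definite.
noun class: -ka → class III.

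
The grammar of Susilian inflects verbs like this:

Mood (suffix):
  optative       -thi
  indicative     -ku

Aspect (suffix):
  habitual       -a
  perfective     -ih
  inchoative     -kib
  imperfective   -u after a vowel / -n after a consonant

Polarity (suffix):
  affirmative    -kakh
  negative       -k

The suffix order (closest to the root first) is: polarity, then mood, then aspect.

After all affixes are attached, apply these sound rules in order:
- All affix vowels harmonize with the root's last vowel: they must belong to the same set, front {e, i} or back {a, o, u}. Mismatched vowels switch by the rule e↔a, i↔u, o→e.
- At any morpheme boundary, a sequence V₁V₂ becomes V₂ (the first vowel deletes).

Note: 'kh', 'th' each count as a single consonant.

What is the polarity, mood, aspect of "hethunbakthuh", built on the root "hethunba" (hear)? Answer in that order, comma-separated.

negative, optative, perfective

Segment: hethunba-k-thi-ih.
polarity: -k → negative.
mood: -thi → optative.
aspect: -ih → perfective.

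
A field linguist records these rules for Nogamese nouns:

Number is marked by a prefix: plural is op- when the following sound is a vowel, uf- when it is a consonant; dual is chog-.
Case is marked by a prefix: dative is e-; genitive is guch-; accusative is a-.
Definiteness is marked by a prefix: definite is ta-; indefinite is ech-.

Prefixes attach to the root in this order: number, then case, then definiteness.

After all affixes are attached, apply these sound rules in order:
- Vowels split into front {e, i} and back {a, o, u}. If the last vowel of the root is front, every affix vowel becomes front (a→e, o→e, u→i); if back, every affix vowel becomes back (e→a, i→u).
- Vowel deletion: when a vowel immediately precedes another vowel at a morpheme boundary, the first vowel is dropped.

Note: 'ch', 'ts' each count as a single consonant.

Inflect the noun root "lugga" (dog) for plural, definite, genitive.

Attach number plural uf- (before consonant 'l') → uflugga.
Attach case genitive guch- → guchuflugga.
Attach definiteness definite ta- → taguchuflugga.
Vowel harmony: no change.
Vowel deletion: no change.

taguchuflugga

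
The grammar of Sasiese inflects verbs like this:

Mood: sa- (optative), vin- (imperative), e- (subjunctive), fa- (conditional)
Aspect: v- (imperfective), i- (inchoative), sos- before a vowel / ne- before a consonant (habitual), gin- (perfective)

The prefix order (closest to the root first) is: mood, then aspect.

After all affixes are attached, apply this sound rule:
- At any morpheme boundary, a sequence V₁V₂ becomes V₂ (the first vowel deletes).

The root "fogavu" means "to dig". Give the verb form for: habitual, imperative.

nevinfogavu

Attach mood imperative vin- → vinfogavu.
Attach aspect habitual ne- (before consonant 'v') → nevinfogavu.
Vowel deletion: no change.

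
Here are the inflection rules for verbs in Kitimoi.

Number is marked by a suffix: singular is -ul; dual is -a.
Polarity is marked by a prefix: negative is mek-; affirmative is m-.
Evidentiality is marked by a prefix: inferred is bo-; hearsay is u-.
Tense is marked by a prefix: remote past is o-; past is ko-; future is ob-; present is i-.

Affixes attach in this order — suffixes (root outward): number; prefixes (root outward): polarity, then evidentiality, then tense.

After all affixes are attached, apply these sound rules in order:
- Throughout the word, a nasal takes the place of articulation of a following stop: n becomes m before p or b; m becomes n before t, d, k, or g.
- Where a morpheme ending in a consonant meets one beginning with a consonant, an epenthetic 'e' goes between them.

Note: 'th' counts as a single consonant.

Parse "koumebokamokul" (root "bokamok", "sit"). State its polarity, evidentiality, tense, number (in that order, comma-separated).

affirmative, hearsay, past, singular

Segment: ko-u-m-bokamok-ul.
polarity: m- → affirmative.
evidentiality: u- → hearsay.
tense: ko- → past.
number: -ul → singular.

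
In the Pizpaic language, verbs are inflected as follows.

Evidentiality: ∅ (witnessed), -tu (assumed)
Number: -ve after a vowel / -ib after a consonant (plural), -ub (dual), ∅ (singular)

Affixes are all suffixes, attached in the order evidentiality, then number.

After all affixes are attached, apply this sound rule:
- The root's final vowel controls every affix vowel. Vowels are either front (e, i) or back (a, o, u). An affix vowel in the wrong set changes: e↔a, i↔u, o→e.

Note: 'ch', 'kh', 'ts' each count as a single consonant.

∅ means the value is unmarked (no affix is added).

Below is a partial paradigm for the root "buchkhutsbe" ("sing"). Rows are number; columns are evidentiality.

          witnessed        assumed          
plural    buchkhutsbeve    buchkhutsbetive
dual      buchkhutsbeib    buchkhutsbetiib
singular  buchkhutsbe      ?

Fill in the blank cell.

Attach evidentiality assumed -tu → buchkhutsbetu.
number = singular: zero marking, form stays buchkhutsbetu.
Apply vowel harmony: buchkhutsbetu → buchkhutsbeti.

buchkhutsbeti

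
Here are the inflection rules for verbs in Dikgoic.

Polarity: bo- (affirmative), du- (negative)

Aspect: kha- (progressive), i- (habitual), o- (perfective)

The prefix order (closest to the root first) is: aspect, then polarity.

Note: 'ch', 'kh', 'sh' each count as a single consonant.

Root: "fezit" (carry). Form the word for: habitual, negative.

Attach aspect habitual i- → ifezit.
Attach polarity negative du- → duifezit.

duifezit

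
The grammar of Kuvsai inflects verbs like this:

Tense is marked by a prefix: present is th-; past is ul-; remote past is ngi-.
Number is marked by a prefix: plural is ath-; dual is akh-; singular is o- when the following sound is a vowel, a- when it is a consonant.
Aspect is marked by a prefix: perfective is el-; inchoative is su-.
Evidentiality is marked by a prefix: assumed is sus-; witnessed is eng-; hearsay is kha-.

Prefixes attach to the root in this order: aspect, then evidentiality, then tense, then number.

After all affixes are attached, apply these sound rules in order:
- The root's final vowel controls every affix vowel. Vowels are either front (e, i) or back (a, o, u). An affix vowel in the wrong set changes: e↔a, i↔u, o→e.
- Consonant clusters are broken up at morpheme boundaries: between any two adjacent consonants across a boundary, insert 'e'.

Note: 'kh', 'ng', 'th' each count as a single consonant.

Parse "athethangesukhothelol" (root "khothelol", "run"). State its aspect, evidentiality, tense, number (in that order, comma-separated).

Segment: ath-th-eng-su-khothelol.
aspect: su- → inchoative.
evidentiality: eng- → witnessed.
tense: th- → present.
number: ath- → plural.

inchoative, witnessed, present, plural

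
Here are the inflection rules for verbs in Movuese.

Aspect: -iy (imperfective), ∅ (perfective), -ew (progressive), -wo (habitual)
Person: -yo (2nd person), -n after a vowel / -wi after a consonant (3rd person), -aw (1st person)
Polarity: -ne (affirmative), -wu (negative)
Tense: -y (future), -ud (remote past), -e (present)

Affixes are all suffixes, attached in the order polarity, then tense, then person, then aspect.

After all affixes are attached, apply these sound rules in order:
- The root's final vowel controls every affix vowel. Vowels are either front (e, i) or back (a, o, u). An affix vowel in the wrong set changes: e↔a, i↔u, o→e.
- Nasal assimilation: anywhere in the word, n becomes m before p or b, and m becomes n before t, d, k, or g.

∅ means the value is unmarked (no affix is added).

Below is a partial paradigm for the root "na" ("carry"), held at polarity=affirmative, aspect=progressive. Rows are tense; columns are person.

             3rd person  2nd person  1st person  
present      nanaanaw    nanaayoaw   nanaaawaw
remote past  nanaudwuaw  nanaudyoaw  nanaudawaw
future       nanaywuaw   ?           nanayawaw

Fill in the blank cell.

nanayyoaw

Attach polarity affirmative -ne → nane.
Attach tense future -y → naney.
Attach person 2nd person -yo → naneyyo.
Attach aspect progressive -ew → naneyyoew.
Apply vowel harmony: naneyyoew → nanayyoaw.
Nasal assimilation: no change.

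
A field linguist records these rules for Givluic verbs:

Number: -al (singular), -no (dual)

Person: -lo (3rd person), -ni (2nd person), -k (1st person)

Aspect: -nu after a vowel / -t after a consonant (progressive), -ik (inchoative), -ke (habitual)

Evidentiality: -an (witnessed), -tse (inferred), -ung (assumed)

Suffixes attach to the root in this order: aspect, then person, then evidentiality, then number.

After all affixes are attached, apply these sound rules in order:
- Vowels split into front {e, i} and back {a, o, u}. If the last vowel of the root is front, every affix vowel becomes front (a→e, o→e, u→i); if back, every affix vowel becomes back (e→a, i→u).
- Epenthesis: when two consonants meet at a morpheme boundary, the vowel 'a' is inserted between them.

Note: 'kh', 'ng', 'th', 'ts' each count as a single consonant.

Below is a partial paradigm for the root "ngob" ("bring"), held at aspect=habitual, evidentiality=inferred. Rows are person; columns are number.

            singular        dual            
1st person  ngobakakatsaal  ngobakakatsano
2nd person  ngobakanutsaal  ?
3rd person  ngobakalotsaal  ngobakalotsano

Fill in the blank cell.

ngobakanutsano

Attach aspect habitual -ke → ngobke.
Attach person 2nd person -ni → ngobkeni.
Attach evidentiality inferred -tse → ngobkenitse.
Attach number dual -no → ngobkenitseno.
Apply vowel harmony: ngobkenitseno → ngobkanutsano.
Apply epenthesis: ngobkanutsano → ngobakanutsano.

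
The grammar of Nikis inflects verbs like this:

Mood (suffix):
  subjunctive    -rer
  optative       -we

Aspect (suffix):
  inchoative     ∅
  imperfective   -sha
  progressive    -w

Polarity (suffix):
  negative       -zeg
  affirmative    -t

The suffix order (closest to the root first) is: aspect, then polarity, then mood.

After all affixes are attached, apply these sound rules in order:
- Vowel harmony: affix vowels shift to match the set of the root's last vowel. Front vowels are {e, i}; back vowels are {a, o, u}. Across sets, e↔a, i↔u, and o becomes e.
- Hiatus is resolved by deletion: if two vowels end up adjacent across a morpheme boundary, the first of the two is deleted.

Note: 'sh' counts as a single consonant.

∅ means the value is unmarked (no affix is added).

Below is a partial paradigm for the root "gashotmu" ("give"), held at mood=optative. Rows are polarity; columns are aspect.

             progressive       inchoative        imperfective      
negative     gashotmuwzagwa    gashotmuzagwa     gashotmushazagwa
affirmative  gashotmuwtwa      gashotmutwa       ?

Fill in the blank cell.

Attach aspect imperfective -sha → gashotmusha.
Attach polarity affirmative -t → gashotmushat.
Attach mood optative -we → gashotmushatwe.
Apply vowel harmony: gashotmushatwe → gashotmushatwa.
Vowel deletion: no change.

gashotmushatwa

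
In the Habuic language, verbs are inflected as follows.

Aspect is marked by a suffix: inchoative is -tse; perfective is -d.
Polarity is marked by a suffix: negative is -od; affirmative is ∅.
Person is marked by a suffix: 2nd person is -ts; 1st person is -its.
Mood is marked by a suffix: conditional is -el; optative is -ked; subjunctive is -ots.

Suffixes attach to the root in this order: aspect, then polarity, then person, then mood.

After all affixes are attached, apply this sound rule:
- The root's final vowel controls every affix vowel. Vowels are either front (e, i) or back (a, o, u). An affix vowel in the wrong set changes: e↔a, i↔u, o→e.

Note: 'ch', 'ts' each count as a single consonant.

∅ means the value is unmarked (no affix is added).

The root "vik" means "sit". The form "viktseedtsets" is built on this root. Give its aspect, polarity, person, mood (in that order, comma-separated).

Segment: vik-tse-od-ts-ots.
aspect: -tse → inchoative.
polarity: -od → negative.
person: -ts → 2nd person.
mood: -ots → subjunctive.

inchoative, negative, 2nd person, subjunctive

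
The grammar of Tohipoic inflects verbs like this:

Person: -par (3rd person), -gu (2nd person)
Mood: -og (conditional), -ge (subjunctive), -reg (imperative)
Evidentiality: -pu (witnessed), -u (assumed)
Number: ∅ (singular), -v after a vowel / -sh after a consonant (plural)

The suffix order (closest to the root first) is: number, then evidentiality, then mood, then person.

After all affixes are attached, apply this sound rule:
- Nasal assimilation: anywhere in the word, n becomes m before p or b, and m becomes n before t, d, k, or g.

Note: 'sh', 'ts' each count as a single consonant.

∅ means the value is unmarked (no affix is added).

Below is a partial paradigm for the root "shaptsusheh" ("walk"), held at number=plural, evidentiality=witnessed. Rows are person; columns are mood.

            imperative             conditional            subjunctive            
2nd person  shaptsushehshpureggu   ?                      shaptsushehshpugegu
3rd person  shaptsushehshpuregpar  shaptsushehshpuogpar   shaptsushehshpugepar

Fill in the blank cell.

Attach number plural -sh (after consonant 'h') → shaptsushehsh.
Attach evidentiality witnessed -pu → shaptsushehshpu.
Attach mood conditional -og → shaptsushehshpuog.
Attach person 2nd person -gu → shaptsushehshpuoggu.
Nasal assimilation: no change.

shaptsushehshpuoggu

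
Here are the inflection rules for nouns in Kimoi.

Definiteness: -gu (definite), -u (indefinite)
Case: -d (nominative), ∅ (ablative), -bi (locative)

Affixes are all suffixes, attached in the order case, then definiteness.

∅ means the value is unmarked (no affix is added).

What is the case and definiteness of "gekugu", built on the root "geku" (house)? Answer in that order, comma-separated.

ablative, definite

Segment: geku-gu.
case: ∅ → ablative.
definiteness: -gu → definite.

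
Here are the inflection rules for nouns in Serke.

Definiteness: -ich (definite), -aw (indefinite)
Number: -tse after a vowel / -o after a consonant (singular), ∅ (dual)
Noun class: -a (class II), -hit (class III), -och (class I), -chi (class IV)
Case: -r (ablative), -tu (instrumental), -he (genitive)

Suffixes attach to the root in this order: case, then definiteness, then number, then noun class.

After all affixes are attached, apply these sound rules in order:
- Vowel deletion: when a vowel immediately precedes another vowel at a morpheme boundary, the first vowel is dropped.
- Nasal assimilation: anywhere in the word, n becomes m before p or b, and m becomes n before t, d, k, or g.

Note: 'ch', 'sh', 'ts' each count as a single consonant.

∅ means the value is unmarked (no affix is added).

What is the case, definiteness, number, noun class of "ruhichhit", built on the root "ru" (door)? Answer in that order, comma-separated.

Segment: ru-he-ich-hit.
case: -he → genitive.
definiteness: -ich → definite.
number: ∅ → dual.
noun class: -hit → class III.

genitive, definite, dual, class III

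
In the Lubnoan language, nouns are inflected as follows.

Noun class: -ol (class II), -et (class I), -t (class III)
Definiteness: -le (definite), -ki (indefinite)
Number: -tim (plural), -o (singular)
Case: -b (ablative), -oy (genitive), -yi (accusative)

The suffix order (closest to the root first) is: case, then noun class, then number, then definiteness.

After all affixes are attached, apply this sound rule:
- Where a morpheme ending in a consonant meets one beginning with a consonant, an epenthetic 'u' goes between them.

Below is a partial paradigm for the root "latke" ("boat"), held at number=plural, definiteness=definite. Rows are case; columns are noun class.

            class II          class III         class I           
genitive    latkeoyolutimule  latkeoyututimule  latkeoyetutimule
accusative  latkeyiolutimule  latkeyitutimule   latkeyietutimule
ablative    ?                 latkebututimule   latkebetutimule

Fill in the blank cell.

Attach case ablative -b → latkeb.
Attach noun class class II -ol → latkebol.
Attach number plural -tim → latkeboltim.
Attach definiteness definite -le → latkeboltimle.
Apply epenthesis: latkeboltimle → latkebolutimule.

latkebolutimule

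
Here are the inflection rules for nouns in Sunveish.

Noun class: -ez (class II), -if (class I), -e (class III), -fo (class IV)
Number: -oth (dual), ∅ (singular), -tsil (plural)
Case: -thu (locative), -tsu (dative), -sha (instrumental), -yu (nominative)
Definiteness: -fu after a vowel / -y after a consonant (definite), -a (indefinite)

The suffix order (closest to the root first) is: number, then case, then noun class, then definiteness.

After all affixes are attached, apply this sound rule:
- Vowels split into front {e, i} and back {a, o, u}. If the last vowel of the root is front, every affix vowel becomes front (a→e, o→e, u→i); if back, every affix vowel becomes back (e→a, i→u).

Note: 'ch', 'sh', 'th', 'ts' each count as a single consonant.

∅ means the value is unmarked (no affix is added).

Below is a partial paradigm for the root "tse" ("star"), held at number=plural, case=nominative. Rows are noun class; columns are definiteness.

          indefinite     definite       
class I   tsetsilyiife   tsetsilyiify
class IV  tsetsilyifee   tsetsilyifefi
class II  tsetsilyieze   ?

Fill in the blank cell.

Attach number plural -tsil → tsetsil.
Attach case nominative -yu → tsetsilyu.
Attach noun class class II -ez → tsetsilyuez.
Attach definiteness definite -y (after consonant 'z') → tsetsilyuezy.
Apply vowel harmony: tsetsilyuezy → tsetsilyiezy.

tsetsilyiezy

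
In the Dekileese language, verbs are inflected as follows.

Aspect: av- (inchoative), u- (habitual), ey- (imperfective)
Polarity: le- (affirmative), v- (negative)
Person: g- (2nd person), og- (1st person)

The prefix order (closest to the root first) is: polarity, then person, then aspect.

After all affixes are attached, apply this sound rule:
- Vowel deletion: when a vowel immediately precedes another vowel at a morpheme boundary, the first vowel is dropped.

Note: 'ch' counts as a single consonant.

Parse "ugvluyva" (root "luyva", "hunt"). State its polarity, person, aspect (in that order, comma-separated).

Segment: u-g-v-luyva.
polarity: v- → negative.
person: g- → 2nd person.
aspect: u- → habitual.

negative, 2nd person, habitual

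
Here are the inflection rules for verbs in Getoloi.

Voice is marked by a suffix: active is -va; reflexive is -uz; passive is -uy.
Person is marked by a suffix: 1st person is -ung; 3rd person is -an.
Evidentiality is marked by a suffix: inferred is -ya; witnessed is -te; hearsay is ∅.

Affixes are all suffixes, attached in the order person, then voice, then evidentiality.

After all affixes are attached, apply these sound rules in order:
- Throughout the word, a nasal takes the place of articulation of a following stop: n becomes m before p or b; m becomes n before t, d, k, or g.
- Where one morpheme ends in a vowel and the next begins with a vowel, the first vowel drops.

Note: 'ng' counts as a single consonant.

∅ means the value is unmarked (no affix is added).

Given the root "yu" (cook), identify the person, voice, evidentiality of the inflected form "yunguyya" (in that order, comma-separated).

1st person, passive, inferred

Segment: yu-ung-uy-ya.
person: -ung → 1st person.
voice: -uy → passive.
evidentiality: -ya → inferred.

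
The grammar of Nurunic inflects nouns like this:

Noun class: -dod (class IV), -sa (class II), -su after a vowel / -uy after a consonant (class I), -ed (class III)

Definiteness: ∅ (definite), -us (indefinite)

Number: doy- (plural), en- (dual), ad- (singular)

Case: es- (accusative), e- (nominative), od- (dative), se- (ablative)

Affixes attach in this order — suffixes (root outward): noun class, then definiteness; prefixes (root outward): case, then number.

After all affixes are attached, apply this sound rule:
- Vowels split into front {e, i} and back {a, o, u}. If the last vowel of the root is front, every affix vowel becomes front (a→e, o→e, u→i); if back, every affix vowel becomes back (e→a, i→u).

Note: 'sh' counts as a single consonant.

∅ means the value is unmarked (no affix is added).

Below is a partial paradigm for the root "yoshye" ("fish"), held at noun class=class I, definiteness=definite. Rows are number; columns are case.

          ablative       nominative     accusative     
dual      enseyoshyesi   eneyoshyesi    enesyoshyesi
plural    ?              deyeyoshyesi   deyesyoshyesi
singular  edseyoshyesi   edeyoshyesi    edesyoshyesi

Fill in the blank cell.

deyseyoshyesi

Attach case ablative se- → seyoshye.
Attach noun class class I -su (after vowel 'e') → seyoshyesu.
Attach number plural doy- → doyseyoshyesu.
definiteness = definite: zero marking, form stays doyseyoshyesu.
Apply vowel harmony: doyseyoshyesu → deyseyoshyesi.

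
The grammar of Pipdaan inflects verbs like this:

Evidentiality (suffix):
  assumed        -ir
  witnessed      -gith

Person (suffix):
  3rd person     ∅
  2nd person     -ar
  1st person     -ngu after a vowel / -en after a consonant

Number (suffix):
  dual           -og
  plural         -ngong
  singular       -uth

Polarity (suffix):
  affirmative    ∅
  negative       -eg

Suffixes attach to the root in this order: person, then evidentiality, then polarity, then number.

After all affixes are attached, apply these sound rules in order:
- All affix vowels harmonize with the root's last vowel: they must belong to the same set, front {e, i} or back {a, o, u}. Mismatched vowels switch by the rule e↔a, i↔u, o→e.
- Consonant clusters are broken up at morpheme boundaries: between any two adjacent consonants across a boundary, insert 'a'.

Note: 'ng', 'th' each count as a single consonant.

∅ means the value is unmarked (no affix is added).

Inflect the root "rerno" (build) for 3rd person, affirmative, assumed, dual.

person = 3rd person: zero marking, form stays rerno.
Attach evidentiality assumed -ir → rernoir.
polarity = affirmative: zero marking, form stays rernoir.
Attach number dual -og → rernoirog.
Apply vowel harmony: rernoirog → rernourog.
Epenthesis: no change.

rernourog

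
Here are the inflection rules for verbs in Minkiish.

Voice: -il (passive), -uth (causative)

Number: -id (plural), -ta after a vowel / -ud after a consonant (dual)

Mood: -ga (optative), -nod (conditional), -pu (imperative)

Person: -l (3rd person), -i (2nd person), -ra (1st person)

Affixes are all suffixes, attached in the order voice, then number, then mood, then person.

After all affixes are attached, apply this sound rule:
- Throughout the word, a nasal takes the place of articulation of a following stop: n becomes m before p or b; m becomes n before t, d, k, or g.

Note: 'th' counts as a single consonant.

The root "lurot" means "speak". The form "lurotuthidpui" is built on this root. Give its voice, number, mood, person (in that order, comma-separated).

causative, plural, imperative, 2nd person

Segment: lurot-uth-id-pu-i.
voice: -uth → causative.
number: -id → plural.
mood: -pu → imperative.
person: -i → 2nd person.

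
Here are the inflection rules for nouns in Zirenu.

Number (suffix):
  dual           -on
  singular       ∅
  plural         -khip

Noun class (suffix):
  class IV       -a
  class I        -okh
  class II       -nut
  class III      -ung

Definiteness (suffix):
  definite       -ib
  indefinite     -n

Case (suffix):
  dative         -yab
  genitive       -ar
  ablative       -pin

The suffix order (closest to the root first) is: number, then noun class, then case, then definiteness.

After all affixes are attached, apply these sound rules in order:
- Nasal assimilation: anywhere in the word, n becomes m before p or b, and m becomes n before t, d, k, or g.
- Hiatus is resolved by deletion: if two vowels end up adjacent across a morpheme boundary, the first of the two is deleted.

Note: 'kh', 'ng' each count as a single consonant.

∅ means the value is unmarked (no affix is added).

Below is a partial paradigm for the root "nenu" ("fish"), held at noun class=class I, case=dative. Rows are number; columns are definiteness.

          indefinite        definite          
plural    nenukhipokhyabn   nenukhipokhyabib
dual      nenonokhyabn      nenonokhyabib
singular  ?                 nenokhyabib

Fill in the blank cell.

number = singular: zero marking, form stays nenu.
Attach noun class class I -okh → nenuokh.
Attach case dative -yab → nenuokhyab.
Attach definiteness indefinite -n → nenuokhyabn.
Nasal assimilation: no change.
Apply vowel deletion: nenuokhyabn → nenokhyabn.

nenokhyabn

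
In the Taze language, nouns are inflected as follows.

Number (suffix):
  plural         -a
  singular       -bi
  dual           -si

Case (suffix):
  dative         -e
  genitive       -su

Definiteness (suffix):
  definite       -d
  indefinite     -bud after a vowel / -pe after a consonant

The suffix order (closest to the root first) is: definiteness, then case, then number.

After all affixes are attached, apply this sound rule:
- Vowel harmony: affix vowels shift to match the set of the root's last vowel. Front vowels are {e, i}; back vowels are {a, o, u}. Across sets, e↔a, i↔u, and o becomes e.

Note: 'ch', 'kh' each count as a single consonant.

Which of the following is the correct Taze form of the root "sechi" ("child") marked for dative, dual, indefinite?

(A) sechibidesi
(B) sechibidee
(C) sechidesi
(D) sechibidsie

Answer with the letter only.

A

Attach definiteness indefinite -bud (after vowel 'i') → sechibud.
Attach case dative -e → sechibude.
Attach number dual -si → sechibudesi.
Apply vowel harmony: sechibudesi → sechibidesi.
So the correct form is sechibidesi, option (A).
(D) sechibidsie is wrong: it has the affixes in the wrong order.
(C) sechidesi is wrong: it uses definite instead of indefinite for definiteness.
(B) sechibidee is wrong: it uses plural instead of dual for number.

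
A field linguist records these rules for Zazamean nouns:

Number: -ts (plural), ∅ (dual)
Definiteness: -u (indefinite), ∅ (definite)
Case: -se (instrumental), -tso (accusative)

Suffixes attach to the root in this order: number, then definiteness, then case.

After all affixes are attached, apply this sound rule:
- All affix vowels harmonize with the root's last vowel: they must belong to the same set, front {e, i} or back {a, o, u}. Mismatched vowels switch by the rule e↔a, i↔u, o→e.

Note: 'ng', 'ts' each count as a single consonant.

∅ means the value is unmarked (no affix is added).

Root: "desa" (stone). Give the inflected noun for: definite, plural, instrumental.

desatssa

Attach number plural -ts → desats.
definiteness = definite: zero marking, form stays desats.
Attach case instrumental -se → desatsse.
Apply vowel harmony: desatsse → desatssa.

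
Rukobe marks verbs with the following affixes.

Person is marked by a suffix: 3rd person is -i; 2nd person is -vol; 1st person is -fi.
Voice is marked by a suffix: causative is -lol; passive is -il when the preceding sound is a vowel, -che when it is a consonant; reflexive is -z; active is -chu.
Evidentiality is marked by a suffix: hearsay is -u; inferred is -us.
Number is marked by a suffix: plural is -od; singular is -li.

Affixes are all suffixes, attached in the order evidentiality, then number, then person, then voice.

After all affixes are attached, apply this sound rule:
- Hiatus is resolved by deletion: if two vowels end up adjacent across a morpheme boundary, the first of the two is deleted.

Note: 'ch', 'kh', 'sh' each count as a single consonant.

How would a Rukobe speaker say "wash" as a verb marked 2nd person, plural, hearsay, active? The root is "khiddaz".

Attach evidentiality hearsay -u → khiddazu.
Attach number plural -od → khiddazuod.
Attach person 2nd person -vol → khiddazuodvol.
Attach voice active -chu → khiddazuodvolchu.
Apply vowel deletion: khiddazuodvolchu → khiddazodvolchu.

khiddazodvolchu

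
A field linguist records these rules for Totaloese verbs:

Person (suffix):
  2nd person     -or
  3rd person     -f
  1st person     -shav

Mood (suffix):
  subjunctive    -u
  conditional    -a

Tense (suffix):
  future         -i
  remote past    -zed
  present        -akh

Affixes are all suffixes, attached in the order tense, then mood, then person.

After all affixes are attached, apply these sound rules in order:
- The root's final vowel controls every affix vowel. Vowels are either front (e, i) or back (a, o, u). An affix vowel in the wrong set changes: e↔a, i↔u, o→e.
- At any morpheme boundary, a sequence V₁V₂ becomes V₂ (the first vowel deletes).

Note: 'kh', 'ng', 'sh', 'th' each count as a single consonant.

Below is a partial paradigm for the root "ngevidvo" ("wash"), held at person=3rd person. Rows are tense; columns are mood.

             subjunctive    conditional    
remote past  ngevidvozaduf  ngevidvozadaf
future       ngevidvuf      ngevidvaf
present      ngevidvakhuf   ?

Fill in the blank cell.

ngevidvakhaf

Attach tense present -akh → ngevidvoakh.
Attach mood conditional -a → ngevidvoakha.
Attach person 3rd person -f → ngevidvoakhaf.
Vowel harmony: no change.
Apply vowel deletion: ngevidvoakhaf → ngevidvakhaf.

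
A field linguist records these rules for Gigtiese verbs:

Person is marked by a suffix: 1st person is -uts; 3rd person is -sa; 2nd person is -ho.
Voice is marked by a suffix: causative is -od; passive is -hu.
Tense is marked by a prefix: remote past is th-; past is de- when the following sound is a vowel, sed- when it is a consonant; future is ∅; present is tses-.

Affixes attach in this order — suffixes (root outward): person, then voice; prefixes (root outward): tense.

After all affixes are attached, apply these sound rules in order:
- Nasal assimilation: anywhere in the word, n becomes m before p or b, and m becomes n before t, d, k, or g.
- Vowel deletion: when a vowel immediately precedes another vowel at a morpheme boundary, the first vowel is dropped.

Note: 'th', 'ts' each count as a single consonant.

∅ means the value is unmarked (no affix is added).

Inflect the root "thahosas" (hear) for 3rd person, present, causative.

Attach person 3rd person -sa → thahosassa.
Attach voice causative -od → thahosassaod.
Attach tense present tses- → tsesthahosassaod.
Nasal assimilation: no change.
Apply vowel deletion: tsesthahosassaod → tsesthahosassod.

tsesthahosassod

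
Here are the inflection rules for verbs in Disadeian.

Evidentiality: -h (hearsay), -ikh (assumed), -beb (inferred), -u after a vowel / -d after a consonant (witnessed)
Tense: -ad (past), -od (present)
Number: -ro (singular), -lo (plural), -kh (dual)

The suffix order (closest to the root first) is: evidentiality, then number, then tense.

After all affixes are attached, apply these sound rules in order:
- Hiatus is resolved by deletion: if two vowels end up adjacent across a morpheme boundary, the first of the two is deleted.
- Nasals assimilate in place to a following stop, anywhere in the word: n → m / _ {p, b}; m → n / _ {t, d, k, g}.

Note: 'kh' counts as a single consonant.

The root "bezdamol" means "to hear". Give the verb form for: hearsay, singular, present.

bezdamolhrod

Attach evidentiality hearsay -h → bezdamolh.
Attach number singular -ro → bezdamolhro.
Attach tense present -od → bezdamolhrood.
Apply vowel deletion: bezdamolhrood → bezdamolhrod.
Nasal assimilation: no change.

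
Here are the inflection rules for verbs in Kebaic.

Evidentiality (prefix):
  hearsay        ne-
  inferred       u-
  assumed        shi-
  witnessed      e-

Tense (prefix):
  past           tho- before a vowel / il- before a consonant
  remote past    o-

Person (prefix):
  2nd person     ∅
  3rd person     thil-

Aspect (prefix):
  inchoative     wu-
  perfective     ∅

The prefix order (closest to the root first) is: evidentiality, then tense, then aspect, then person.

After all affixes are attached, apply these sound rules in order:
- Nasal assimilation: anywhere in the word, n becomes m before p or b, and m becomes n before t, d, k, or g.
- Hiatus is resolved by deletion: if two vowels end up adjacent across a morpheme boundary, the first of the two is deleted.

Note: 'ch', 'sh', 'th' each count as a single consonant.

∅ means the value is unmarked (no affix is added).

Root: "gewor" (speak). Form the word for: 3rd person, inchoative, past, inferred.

thilwuthugewor

Attach evidentiality inferred u- → ugewor.
Attach tense past tho- (before vowel 'u') → thougewor.
Attach aspect inchoative wu- → wuthougewor.
Attach person 3rd person thil- → thilwuthougewor.
Nasal assimilation: no change.
Apply vowel deletion: thilwuthougewor → thilwuthugewor.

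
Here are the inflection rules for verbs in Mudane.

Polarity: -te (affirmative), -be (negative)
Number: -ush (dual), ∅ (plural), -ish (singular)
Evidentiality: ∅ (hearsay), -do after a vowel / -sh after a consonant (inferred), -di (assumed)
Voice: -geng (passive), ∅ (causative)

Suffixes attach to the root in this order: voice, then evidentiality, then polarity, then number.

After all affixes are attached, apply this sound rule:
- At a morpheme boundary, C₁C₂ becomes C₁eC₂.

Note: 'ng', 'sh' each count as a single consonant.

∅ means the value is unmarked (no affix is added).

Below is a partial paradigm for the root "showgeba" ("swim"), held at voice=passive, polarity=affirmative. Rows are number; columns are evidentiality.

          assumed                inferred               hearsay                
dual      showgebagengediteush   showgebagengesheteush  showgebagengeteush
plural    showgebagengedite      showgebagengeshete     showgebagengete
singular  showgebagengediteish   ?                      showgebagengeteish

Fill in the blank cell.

showgebagengesheteish

Attach voice passive -geng → showgebageng.
Attach evidentiality inferred -sh (after consonant 'ng') → showgebagengsh.
Attach polarity affirmative -te → showgebagengshte.
Attach number singular -ish → showgebagengshteish.
Apply epenthesis: showgebagengshteish → showgebagengesheteish.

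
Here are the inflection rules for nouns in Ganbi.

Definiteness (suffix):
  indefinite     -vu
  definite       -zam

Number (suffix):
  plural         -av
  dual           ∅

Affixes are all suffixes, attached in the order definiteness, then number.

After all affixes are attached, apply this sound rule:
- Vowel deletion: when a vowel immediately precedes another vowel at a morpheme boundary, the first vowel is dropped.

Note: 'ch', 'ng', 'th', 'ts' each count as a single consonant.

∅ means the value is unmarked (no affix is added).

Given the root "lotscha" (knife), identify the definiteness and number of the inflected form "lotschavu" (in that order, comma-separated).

Segment: lotscha-vu.
definiteness: -vu → indefinite.
number: ∅ → dual.

indefinite, dual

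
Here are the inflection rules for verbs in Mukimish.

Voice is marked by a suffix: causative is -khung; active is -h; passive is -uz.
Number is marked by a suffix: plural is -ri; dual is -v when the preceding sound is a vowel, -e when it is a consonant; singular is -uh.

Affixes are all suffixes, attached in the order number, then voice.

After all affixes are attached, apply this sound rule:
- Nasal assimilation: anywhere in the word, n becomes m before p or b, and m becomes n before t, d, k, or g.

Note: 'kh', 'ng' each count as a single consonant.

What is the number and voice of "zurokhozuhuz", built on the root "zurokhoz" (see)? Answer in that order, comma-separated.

singular, passive

Segment: zurokhoz-uh-uz.
number: -uh → singular.
voice: -uz → passive.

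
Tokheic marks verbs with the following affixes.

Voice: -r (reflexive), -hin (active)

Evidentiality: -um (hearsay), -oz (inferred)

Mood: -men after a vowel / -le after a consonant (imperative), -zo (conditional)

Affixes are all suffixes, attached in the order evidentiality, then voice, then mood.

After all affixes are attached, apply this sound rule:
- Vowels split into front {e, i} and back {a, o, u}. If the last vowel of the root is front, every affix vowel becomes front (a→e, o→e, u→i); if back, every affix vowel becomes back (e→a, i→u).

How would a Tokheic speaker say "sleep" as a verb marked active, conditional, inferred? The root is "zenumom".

Attach evidentiality inferred -oz → zenumomoz.
Attach voice active -hin → zenumomozhin.
Attach mood conditional -zo → zenumomozhinzo.
Apply vowel harmony: zenumomozhinzo → zenumomozhunzo.

zenumomozhunzo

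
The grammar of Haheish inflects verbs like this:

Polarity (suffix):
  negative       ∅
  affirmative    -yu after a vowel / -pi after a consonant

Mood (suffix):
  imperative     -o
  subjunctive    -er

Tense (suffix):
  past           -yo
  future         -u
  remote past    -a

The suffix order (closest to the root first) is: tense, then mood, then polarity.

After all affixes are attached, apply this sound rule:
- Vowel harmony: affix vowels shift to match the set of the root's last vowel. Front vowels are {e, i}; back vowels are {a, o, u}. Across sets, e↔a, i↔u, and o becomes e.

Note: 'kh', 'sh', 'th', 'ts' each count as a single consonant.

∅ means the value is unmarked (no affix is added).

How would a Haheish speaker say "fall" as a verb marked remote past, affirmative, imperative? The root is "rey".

Attach tense remote past -a → reya.
Attach mood imperative -o → reyao.
Attach polarity affirmative -yu (after vowel 'o') → reyaoyu.
Apply vowel harmony: reyaoyu → reyeeyi.

reyeeyi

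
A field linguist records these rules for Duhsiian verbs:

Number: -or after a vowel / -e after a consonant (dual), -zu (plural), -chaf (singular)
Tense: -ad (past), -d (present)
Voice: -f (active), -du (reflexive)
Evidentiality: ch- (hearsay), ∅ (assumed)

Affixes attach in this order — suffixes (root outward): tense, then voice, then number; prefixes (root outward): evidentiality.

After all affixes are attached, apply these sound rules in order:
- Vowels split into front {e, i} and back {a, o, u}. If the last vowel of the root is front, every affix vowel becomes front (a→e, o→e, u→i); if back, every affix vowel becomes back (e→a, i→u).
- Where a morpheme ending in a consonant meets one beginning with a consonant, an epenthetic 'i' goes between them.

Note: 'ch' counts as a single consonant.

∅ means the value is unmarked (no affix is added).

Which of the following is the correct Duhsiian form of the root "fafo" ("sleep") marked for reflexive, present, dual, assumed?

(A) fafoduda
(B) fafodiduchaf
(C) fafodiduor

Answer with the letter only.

C

Attach tense present -d → fafod.
Attach voice reflexive -du → fafoddu.
evidentiality = assumed: zero marking, form stays fafoddu.
Attach number dual -or (after vowel 'u') → fafodduor.
Vowel harmony: no change.
Apply epenthesis: fafodduor → fafodiduor.
So the correct form is fafodiduor, option (C).
(A) fafoduda is wrong: it has the affixes in the wrong order.
(B) fafodiduchaf is wrong: it uses singular instead of dual for number.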